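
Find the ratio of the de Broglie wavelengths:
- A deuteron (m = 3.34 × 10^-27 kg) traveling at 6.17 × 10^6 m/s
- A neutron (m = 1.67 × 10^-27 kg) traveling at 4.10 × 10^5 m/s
λ₁/λ₂ = 0.0332

Using λ = h/(mv):

λ₁ = h/(m₁v₁) = 3.22 × 10^-14 m
λ₂ = h/(m₂v₂) = 9.68 × 10^-13 m

Ratio λ₁/λ₂ = (m₂v₂)/(m₁v₁)
         = (1.67 × 10^-27 kg × 4.10 × 10^5 m/s) / (3.34 × 10^-27 kg × 6.17 × 10^6 m/s)
         = 0.0332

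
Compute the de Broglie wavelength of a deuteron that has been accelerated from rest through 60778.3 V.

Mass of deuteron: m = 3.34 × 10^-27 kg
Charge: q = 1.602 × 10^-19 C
8.22 × 10^-14 m

When a particle is accelerated through voltage V, it gains kinetic energy KE = qV.

The de Broglie wavelength is then λ = h/√(2mqV):

λ = h/√(2mqV)
λ = (6.626 × 10^-34 J·s) / √(2 × 3.34 × 10^-27 kg × 1.602 × 10^-19 C × 60778.3 V)
λ = 8.22 × 10^-14 m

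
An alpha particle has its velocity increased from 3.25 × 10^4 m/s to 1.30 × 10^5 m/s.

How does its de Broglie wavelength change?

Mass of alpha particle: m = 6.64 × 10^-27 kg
The wavelength decreases by a factor of 4.

Using λ = h/(mv):

Initial wavelength: λ₁ = h/(mv₁) = 3.07 × 10^-12 m
Final wavelength: λ₂ = h/(mv₂) = 7.68 × 10^-13 m

Since λ ∝ 1/v, when velocity increases by a factor of 4, the wavelength decreases by a factor of 4.

λ₂/λ₁ = v₁/v₂ = 1/4

The wavelength decreases by a factor of 4.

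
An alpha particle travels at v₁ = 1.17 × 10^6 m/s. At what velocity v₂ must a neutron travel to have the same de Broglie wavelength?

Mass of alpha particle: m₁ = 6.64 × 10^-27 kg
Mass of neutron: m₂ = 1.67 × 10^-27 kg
v₂ = 4.65 × 10^6 m/s

For equal de Broglie wavelengths: λ₁ = λ₂

h/(m₁v₁) = h/(m₂v₂)
m₁v₁ = m₂v₂
v₂ = v₁ · (m₁/m₂)

v₂ = 1.17 × 10^6 m/s × (6.64 × 10^-27 kg / 1.67 × 10^-27 kg)
v₂ = 4.65 × 10^6 m/s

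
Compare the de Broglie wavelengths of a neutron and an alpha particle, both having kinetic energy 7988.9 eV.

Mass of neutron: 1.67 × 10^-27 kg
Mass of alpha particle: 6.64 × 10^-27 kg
The neutron has the longer wavelength.

Using λ = h/√(2mKE):

For neutron: λ₁ = h/√(2m₁KE) = 3.20 × 10^-13 m
For alpha particle: λ₂ = h/√(2m₂KE) = 1.61 × 10^-13 m

Since λ ∝ 1/√m at constant kinetic energy, the lighter particle has the longer wavelength.

The neutron has the longer de Broglie wavelength.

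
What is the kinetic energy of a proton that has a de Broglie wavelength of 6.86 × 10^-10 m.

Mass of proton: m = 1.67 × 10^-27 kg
2.79 × 10^-22 J (or 1.74 × 10^-3 eV)

From λ = h/√(2mKE), we solve for KE:

λ² = h²/(2mKE)
KE = h²/(2mλ²)
KE = (6.626 × 10^-34 J·s)² / (2 × 1.67 × 10^-27 kg × (6.86 × 10^-10 m)²)
KE = 2.79 × 10^-22 J
KE = 1.74 × 10^-3 eV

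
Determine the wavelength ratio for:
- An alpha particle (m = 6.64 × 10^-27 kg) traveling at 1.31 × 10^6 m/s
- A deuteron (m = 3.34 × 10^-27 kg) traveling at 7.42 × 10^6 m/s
λ₁/λ₂ = 2.85

Using λ = h/(mv):

λ₁ = h/(m₁v₁) = 7.62 × 10^-14 m
λ₂ = h/(m₂v₂) = 2.67 × 10^-14 m

Ratio λ₁/λ₂ = (m₂v₂)/(m₁v₁)
         = (3.34 × 10^-27 kg × 7.42 × 10^6 m/s) / (6.64 × 10^-27 kg × 1.31 × 10^6 m/s)
         = 2.85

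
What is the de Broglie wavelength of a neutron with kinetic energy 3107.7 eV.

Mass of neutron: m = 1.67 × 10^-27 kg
5.14 × 10^-13 m

Using λ = h/√(2mKE):

First convert KE to Joules: KE = 3107.7 eV = 4.979 × 10^-16 J

λ = h/√(2mKE)
λ = (6.626 × 10^-34 J·s) / √(2 × 1.67 × 10^-27 kg × 4.979 × 10^-16 J)
λ = 5.14 × 10^-13 m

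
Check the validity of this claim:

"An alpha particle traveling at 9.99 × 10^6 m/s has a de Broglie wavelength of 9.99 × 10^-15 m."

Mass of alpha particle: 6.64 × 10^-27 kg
True

The claim is correct.

Using λ = h/(mv):
λ = (6.626 × 10^-34 J·s) / (6.64 × 10^-27 kg × 9.99 × 10^6 m/s)
λ = 9.99 × 10^-15 m

This matches the claimed value.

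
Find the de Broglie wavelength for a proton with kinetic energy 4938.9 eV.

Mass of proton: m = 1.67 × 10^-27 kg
4.08 × 10^-13 m

Using λ = h/√(2mKE):

First convert KE to Joules: KE = 4938.9 eV = 7.913 × 10^-16 J

λ = h/√(2mKE)
λ = (6.626 × 10^-34 J·s) / √(2 × 1.67 × 10^-27 kg × 7.913 × 10^-16 J)
λ = 4.08 × 10^-13 m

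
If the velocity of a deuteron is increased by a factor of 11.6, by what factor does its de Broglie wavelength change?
The wavelength decreases by a factor of 11.6.

From λ = h/(mv), the wavelength is inversely proportional to velocity:

λ ∝ 1/v

If v → 11.6v, then λ → λ/11.6

When velocity is increased by a factor of 11.6, the wavelength decreases by a factor of 11.6.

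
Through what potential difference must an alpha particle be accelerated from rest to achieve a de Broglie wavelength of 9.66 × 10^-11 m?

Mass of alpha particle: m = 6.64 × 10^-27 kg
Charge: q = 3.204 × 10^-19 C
1.11 × 10^-2 V

From λ = h/√(2mqV), we solve for V:

λ² = h²/(2mqV)
V = h²/(2mqλ²)
V = (6.626 × 10^-34 J·s)² / (2 × 6.64 × 10^-27 kg × 3.204 × 10^-19 C × (9.66 × 10^-11 m)²)
V = 1.11 × 10^-2 V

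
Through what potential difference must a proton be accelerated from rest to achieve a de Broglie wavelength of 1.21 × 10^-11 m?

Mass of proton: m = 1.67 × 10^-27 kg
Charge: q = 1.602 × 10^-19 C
5.60 V

From λ = h/√(2mqV), we solve for V:

λ² = h²/(2mqV)
V = h²/(2mqλ²)
V = (6.626 × 10^-34 J·s)² / (2 × 1.67 × 10^-27 kg × 1.602 × 10^-19 C × (1.21 × 10^-11 m)²)
V = 5.60 V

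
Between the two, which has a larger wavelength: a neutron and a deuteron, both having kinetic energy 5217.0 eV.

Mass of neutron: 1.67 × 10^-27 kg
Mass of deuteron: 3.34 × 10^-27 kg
The neutron has the longer wavelength.

Using λ = h/√(2mKE):

For neutron: λ₁ = h/√(2m₁KE) = 3.97 × 10^-13 m
For deuteron: λ₂ = h/√(2m₂KE) = 2.80 × 10^-13 m

Since λ ∝ 1/√m at constant kinetic energy, the lighter particle has the longer wavelength.

The neutron has the longer de Broglie wavelength.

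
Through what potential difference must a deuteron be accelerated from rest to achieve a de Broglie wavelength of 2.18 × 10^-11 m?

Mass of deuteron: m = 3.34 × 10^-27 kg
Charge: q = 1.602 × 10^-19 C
8.63 × 10^-1 V

From λ = h/√(2mqV), we solve for V:

λ² = h²/(2mqV)
V = h²/(2mqλ²)
V = (6.626 × 10^-34 J·s)² / (2 × 3.34 × 10^-27 kg × 1.602 × 10^-19 C × (2.18 × 10^-11 m)²)
V = 8.63 × 10^-1 V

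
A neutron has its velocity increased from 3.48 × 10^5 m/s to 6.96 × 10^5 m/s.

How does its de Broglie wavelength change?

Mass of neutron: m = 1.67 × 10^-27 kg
The wavelength decreases by a factor of 2.

Using λ = h/(mv):

Initial wavelength: λ₁ = h/(mv₁) = 1.14 × 10^-12 m
Final wavelength: λ₂ = h/(mv₂) = 5.70 × 10^-13 m

Since λ ∝ 1/v, when velocity increases by a factor of 2, the wavelength decreases by a factor of 2.

λ₂/λ₁ = v₁/v₂ = 1/2

The wavelength decreases by a factor of 2.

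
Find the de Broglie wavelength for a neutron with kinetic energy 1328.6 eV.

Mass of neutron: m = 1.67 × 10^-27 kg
7.86 × 10^-13 m

Using λ = h/√(2mKE):

First convert KE to Joules: KE = 1328.6 eV = 2.129 × 10^-16 J

λ = h/√(2mKE)
λ = (6.626 × 10^-34 J·s) / √(2 × 1.67 × 10^-27 kg × 2.129 × 10^-16 J)
λ = 7.86 × 10^-13 m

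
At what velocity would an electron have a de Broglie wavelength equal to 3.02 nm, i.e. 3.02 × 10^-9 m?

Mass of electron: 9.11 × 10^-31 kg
2.41 × 10^5 m/s

From λ = h/(mv), solve for v:

v = h/(mλ)
v = (6.626 × 10^-34 J·s) / (9.11 × 10^-31 kg × 3.02 × 10^-9 m)
v = 2.41 × 10^5 m/s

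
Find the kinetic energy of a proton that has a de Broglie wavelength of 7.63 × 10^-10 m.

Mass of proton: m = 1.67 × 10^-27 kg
2.26 × 10^-22 J (or 1.41 × 10^-3 eV)

From λ = h/√(2mKE), we solve for KE:

λ² = h²/(2mKE)
KE = h²/(2mλ²)
KE = (6.626 × 10^-34 J·s)² / (2 × 1.67 × 10^-27 kg × (7.63 × 10^-10 m)²)
KE = 2.26 × 10^-22 J
KE = 1.41 × 10^-3 eV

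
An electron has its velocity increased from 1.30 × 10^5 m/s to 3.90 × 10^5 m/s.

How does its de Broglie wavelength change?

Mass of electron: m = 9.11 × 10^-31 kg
The wavelength decreases by a factor of 3.

Using λ = h/(mv):

Initial wavelength: λ₁ = h/(mv₁) = 5.59 × 10^-9 m
Final wavelength: λ₂ = h/(mv₂) = 1.86 × 10^-9 m

Since λ ∝ 1/v, when velocity increases by a factor of 3, the wavelength decreases by a factor of 3.

λ₂/λ₁ = v₁/v₂ = 1/3

The wavelength decreases by a factor of 3.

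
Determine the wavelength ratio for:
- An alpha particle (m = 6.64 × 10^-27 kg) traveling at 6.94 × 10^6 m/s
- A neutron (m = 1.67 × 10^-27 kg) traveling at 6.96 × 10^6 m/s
λ₁/λ₂ = 0.252

Using λ = h/(mv):

λ₁ = h/(m₁v₁) = 1.44 × 10^-14 m
λ₂ = h/(m₂v₂) = 5.70 × 10^-14 m

Ratio λ₁/λ₂ = (m₂v₂)/(m₁v₁)
         = (1.67 × 10^-27 kg × 6.96 × 10^6 m/s) / (6.64 × 10^-27 kg × 6.94 × 10^6 m/s)
         = 0.252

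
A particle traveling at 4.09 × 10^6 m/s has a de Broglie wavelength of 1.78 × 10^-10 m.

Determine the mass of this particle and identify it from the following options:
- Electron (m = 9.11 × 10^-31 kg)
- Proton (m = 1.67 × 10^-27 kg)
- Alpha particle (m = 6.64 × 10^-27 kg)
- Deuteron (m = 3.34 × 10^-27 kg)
The particle is an electron.

From λ = h/(mv), solve for mass:

m = h/(λv)
m = (6.626 × 10^-34 J·s) / (1.78 × 10^-10 m × 4.09 × 10^6 m/s)
m = 9.10 × 10^-31 kg

Comparing with the listed masses, this is closest to an electron.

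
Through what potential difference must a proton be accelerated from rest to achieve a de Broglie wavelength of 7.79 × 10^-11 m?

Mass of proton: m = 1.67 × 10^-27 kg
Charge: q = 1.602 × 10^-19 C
1.35 × 10^-1 V

From λ = h/√(2mqV), we solve for V:

λ² = h²/(2mqV)
V = h²/(2mqλ²)
V = (6.626 × 10^-34 J·s)² / (2 × 1.67 × 10^-27 kg × 1.602 × 10^-19 C × (7.79 × 10^-11 m)²)
V = 1.35 × 10^-1 V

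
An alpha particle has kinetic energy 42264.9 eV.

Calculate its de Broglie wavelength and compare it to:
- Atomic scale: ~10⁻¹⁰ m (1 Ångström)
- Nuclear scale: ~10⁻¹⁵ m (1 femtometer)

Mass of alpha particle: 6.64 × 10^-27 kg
λ = 6.99 × 10^-14 m, which is between nuclear and atomic scales.

Using λ = h/√(2mKE):

KE = 42264.9 eV = 6.772 × 10^-15 J

λ = h/√(2mKE)
λ = (6.626 × 10^-34 J·s) / √(2 × 6.64 × 10^-27 kg × 6.772 × 10^-15 J)
λ = 6.99 × 10^-14 m

Comparison:
- Atomic scale (10⁻¹⁰ m): λ is 0.0007× this size
- Nuclear scale (10⁻¹⁵ m): λ is 70× this size

The wavelength is between nuclear and atomic scales.

This wavelength is appropriate for probing atomic structure but too large for nuclear physics experiments.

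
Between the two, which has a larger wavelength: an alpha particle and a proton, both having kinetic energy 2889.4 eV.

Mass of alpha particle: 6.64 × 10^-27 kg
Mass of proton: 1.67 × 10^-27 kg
The proton has the longer wavelength.

Using λ = h/√(2mKE):

For alpha particle: λ₁ = h/√(2m₁KE) = 2.67 × 10^-13 m
For proton: λ₂ = h/√(2m₂KE) = 5.33 × 10^-13 m

Since λ ∝ 1/√m at constant kinetic energy, the lighter particle has the longer wavelength.

The proton has the longer de Broglie wavelength.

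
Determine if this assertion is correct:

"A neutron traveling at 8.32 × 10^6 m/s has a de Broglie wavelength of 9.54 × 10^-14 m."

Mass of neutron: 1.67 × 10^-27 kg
False

The claim is incorrect.

Using λ = h/(mv):
λ = (6.626 × 10^-34 J·s) / (1.67 × 10^-27 kg × 8.32 × 10^6 m/s)
λ = 4.77 × 10^-14 m

The actual wavelength differs from the claimed 9.54 × 10^-14 m.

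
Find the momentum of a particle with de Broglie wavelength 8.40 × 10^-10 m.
7.89 × 10^-25 kg·m/s

From the de Broglie relation λ = h/p, we solve for p:

p = h/λ
p = (6.626 × 10^-34 J·s) / (8.40 × 10^-10 m)
p = 7.89 × 10^-25 kg·m/s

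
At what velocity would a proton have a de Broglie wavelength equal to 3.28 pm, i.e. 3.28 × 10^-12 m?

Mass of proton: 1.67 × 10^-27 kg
1.21 × 10^5 m/s

From λ = h/(mv), solve for v:

v = h/(mλ)
v = (6.626 × 10^-34 J·s) / (1.67 × 10^-27 kg × 3.28 × 10^-12 m)
v = 1.21 × 10^5 m/s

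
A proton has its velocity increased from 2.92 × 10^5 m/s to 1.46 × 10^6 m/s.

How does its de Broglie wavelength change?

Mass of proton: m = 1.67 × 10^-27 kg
The wavelength decreases by a factor of 5.

Using λ = h/(mv):

Initial wavelength: λ₁ = h/(mv₁) = 1.36 × 10^-12 m
Final wavelength: λ₂ = h/(mv₂) = 2.72 × 10^-13 m

Since λ ∝ 1/v, when velocity increases by a factor of 5, the wavelength decreases by a factor of 5.

λ₂/λ₁ = v₁/v₂ = 1/5

The wavelength decreases by a factor of 5.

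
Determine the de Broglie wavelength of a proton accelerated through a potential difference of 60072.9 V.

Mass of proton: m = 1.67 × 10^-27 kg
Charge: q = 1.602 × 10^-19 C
1.17 × 10^-13 m

When a particle is accelerated through voltage V, it gains kinetic energy KE = qV.

The de Broglie wavelength is then λ = h/√(2mqV):

λ = h/√(2mqV)
λ = (6.626 × 10^-34 J·s) / √(2 × 1.67 × 10^-27 kg × 1.602 × 10^-19 C × 60072.9 V)
λ = 1.17 × 10^-13 m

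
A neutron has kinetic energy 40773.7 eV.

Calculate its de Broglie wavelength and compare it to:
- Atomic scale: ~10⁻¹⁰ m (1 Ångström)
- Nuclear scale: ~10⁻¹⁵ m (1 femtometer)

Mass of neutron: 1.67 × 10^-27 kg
λ = 1.42 × 10^-13 m, which is between nuclear and atomic scales.

Using λ = h/√(2mKE):

KE = 40773.7 eV = 6.533 × 10^-15 J

λ = h/√(2mKE)
λ = (6.626 × 10^-34 J·s) / √(2 × 1.67 × 10^-27 kg × 6.533 × 10^-15 J)
λ = 1.42 × 10^-13 m

Comparison:
- Atomic scale (10⁻¹⁰ m): λ is 0.0014× this size
- Nuclear scale (10⁻¹⁵ m): λ is 1.4e+02× this size

The wavelength is between nuclear and atomic scales.

This wavelength is appropriate for probing atomic structure but too large for nuclear physics experiments.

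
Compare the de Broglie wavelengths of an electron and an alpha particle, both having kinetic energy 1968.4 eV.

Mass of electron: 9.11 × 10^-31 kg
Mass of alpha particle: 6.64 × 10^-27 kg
The electron has the longer wavelength.

Using λ = h/√(2mKE):

For electron: λ₁ = h/√(2m₁KE) = 2.76 × 10^-11 m
For alpha particle: λ₂ = h/√(2m₂KE) = 3.24 × 10^-13 m

Since λ ∝ 1/√m at constant kinetic energy, the lighter particle has the longer wavelength.

The electron has the longer de Broglie wavelength.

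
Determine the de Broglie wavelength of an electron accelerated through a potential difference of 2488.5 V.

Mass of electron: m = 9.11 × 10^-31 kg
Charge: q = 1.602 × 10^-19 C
2.46 × 10^-11 m

When a particle is accelerated through voltage V, it gains kinetic energy KE = qV.

The de Broglie wavelength is then λ = h/√(2mqV):

λ = h/√(2mqV)
λ = (6.626 × 10^-34 J·s) / √(2 × 9.11 × 10^-31 kg × 1.602 × 10^-19 C × 2488.5 V)
λ = 2.46 × 10^-11 m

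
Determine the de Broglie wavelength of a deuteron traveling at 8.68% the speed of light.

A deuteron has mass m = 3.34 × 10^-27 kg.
7.62 × 10^-15 m

Using the de Broglie relation λ = h/(mv):

v = 8.68% × c = 2.602 × 10^7 m/s

λ = h/(mv)
λ = (6.626 × 10^-34 J·s) / (3.34 × 10^-27 kg × 2.602 × 10^7 m/s)
λ = 7.62 × 10^-15 m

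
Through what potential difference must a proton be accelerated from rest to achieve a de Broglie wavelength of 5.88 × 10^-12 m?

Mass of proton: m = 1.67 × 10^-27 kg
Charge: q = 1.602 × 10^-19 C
23.7 V

From λ = h/√(2mqV), we solve for V:

λ² = h²/(2mqV)
V = h²/(2mqλ²)
V = (6.626 × 10^-34 J·s)² / (2 × 1.67 × 10^-27 kg × 1.602 × 10^-19 C × (5.88 × 10^-12 m)²)
V = 23.7 V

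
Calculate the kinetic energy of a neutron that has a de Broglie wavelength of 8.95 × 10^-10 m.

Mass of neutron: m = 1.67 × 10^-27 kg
1.64 × 10^-22 J (or 1.02 × 10^-3 eV)

From λ = h/√(2mKE), we solve for KE:

λ² = h²/(2mKE)
KE = h²/(2mλ²)
KE = (6.626 × 10^-34 J·s)² / (2 × 1.67 × 10^-27 kg × (8.95 × 10^-10 m)²)
KE = 1.64 × 10^-22 J
KE = 1.02 × 10^-3 eV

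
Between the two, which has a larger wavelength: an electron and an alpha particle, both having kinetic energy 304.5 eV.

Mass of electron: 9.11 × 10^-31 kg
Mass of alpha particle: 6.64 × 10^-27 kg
The electron has the longer wavelength.

Using λ = h/√(2mKE):

For electron: λ₁ = h/√(2m₁KE) = 7.03 × 10^-11 m
For alpha particle: λ₂ = h/√(2m₂KE) = 8.23 × 10^-13 m

Since λ ∝ 1/√m at constant kinetic energy, the lighter particle has the longer wavelength.

The electron has the longer de Broglie wavelength.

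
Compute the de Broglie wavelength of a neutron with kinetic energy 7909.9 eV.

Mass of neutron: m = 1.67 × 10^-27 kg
3.22 × 10^-13 m

Using λ = h/√(2mKE):

First convert KE to Joules: KE = 7909.9 eV = 1.267 × 10^-15 J

λ = h/√(2mKE)
λ = (6.626 × 10^-34 J·s) / √(2 × 1.67 × 10^-27 kg × 1.267 × 10^-15 J)
λ = 3.22 × 10^-13 m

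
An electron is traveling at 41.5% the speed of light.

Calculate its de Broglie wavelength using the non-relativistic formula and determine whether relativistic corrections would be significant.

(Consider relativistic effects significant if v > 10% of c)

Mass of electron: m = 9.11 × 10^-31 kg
Yes, relativistic corrections are needed.

Using the non-relativistic de Broglie formula λ = h/(mv):

v = 41.5% × c = 1.244 × 10^8 m/s

λ = h/(mv)
λ = (6.626 × 10^-34 J·s) / (9.11 × 10^-31 kg × 1.244 × 10^8 m/s)
λ = 5.85 × 10^-12 m

Since v = 41.5% of c > 10% of c, relativistic corrections ARE significant and the actual wavelength would differ from this non-relativistic estimate.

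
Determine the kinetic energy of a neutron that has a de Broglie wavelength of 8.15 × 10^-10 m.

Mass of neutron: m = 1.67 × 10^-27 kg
1.98 × 10^-22 J (or 1.24 × 10^-3 eV)

From λ = h/√(2mKE), we solve for KE:

λ² = h²/(2mKE)
KE = h²/(2mλ²)
KE = (6.626 × 10^-34 J·s)² / (2 × 1.67 × 10^-27 kg × (8.15 × 10^-10 m)²)
KE = 1.98 × 10^-22 J
KE = 1.24 × 10^-3 eV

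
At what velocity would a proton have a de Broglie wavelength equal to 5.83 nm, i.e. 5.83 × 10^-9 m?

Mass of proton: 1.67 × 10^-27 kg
6.81 × 10^1 m/s

From λ = h/(mv), solve for v:

v = h/(mλ)
v = (6.626 × 10^-34 J·s) / (1.67 × 10^-27 kg × 5.83 × 10^-9 m)
v = 6.81 × 10^1 m/s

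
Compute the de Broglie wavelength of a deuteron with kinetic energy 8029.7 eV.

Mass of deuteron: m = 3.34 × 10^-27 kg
2.26 × 10^-13 m

Using λ = h/√(2mKE):

First convert KE to Joules: KE = 8029.7 eV = 1.286 × 10^-15 J

λ = h/√(2mKE)
λ = (6.626 × 10^-34 J·s) / √(2 × 3.34 × 10^-27 kg × 1.286 × 10^-15 J)
λ = 2.26 × 10^-13 m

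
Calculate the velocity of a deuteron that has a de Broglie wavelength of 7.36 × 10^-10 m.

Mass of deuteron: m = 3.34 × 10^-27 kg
2.70 × 10^2 m/s

From the de Broglie relation λ = h/(mv), we solve for v:

v = h/(mλ)
v = (6.626 × 10^-34 J·s) / (3.34 × 10^-27 kg × 7.36 × 10^-10 m)
v = 2.70 × 10^2 m/s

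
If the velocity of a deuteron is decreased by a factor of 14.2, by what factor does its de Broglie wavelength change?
The wavelength increases by a factor of 14.2.

From λ = h/(mv), the wavelength is inversely proportional to velocity:

λ ∝ 1/v

If v → v/14.2, then λ → 14.2λ

When velocity is decreased by a factor of 14.2, the wavelength increases by a factor of 14.2.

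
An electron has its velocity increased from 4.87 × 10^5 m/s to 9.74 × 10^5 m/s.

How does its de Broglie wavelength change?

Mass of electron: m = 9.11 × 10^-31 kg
The wavelength decreases by a factor of 2.

Using λ = h/(mv):

Initial wavelength: λ₁ = h/(mv₁) = 1.49 × 10^-9 m
Final wavelength: λ₂ = h/(mv₂) = 7.47 × 10^-10 m

Since λ ∝ 1/v, when velocity increases by a factor of 2, the wavelength decreases by a factor of 2.

λ₂/λ₁ = v₁/v₂ = 1/2

The wavelength decreases by a factor of 2.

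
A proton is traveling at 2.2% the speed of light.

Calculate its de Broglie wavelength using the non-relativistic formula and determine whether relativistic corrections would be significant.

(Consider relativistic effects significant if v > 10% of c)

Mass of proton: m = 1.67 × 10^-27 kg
No, relativistic corrections are not needed.

Using the non-relativistic de Broglie formula λ = h/(mv):

v = 2.2% × c = 6.595 × 10^6 m/s

λ = h/(mv)
λ = (6.626 × 10^-34 J·s) / (1.67 × 10^-27 kg × 6.595 × 10^6 m/s)
λ = 6.02 × 10^-14 m

Since v = 2.2% of c < 10% of c, relativistic corrections are NOT significant and this non-relativistic result is a good approximation.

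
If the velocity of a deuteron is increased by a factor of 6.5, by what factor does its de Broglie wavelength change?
The wavelength decreases by a factor of 6.5.

From λ = h/(mv), the wavelength is inversely proportional to velocity:

λ ∝ 1/v

If v → 6.5v, then λ → λ/6.5

When velocity is increased by a factor of 6.5, the wavelength decreases by a factor of 6.5.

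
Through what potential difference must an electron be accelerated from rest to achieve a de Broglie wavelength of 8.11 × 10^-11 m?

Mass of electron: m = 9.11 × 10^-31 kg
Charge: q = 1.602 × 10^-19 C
229 V

From λ = h/√(2mqV), we solve for V:

λ² = h²/(2mqV)
V = h²/(2mqλ²)
V = (6.626 × 10^-34 J·s)² / (2 × 9.11 × 10^-31 kg × 1.602 × 10^-19 C × (8.11 × 10^-11 m)²)
V = 229 V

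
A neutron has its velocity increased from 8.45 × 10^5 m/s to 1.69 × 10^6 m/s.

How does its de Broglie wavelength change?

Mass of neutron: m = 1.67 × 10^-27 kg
The wavelength decreases by a factor of 2.

Using λ = h/(mv):

Initial wavelength: λ₁ = h/(mv₁) = 4.70 × 10^-13 m
Final wavelength: λ₂ = h/(mv₂) = 2.35 × 10^-13 m

Since λ ∝ 1/v, when velocity increases by a factor of 2, the wavelength decreases by a factor of 2.

λ₂/λ₁ = v₁/v₂ = 1/2

The wavelength decreases by a factor of 2.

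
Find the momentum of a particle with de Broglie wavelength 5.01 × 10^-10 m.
1.32 × 10^-24 kg·m/s

From the de Broglie relation λ = h/p, we solve for p:

p = h/λ
p = (6.626 × 10^-34 J·s) / (5.01 × 10^-10 m)
p = 1.32 × 10^-24 kg·m/s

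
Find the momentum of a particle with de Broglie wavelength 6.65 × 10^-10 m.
9.96 × 10^-25 kg·m/s

From the de Broglie relation λ = h/p, we solve for p:

p = h/λ
p = (6.626 × 10^-34 J·s) / (6.65 × 10^-10 m)
p = 9.96 × 10^-25 kg·m/s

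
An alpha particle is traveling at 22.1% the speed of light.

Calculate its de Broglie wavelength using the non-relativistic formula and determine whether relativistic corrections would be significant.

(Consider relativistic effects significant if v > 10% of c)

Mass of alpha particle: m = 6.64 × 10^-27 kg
Yes, relativistic corrections are needed.

Using the non-relativistic de Broglie formula λ = h/(mv):

v = 22.1% × c = 6.625 × 10^7 m/s

λ = h/(mv)
λ = (6.626 × 10^-34 J·s) / (6.64 × 10^-27 kg × 6.625 × 10^7 m/s)
λ = 1.51 × 10^-15 m

Since v = 22.1% of c > 10% of c, relativistic corrections ARE significant and the actual wavelength would differ from this non-relativistic estimate.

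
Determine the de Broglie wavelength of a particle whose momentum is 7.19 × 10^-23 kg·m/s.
9.22 × 10^-12 m

Using the de Broglie relation λ = h/p:

λ = h/p
λ = (6.626 × 10^-34 J·s) / (7.19 × 10^-23 kg·m/s)
λ = 9.22 × 10^-12 m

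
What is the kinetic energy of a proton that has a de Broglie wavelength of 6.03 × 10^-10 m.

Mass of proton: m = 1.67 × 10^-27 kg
3.62 × 10^-22 J (or 2.26 × 10^-3 eV)

From λ = h/√(2mKE), we solve for KE:

λ² = h²/(2mKE)
KE = h²/(2mλ²)
KE = (6.626 × 10^-34 J·s)² / (2 × 1.67 × 10^-27 kg × (6.03 × 10^-10 m)²)
KE = 3.62 × 10^-22 J
KE = 2.26 × 10^-3 eV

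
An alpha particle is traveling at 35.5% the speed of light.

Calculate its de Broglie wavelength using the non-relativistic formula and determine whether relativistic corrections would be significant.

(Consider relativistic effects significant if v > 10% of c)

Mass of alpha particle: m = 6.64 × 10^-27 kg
Yes, relativistic corrections are needed.

Using the non-relativistic de Broglie formula λ = h/(mv):

v = 35.5% × c = 1.064 × 10^8 m/s

λ = h/(mv)
λ = (6.626 × 10^-34 J·s) / (6.64 × 10^-27 kg × 1.064 × 10^8 m/s)
λ = 9.38 × 10^-16 m

Since v = 35.5% of c > 10% of c, relativistic corrections ARE significant and the actual wavelength would differ from this non-relativistic estimate.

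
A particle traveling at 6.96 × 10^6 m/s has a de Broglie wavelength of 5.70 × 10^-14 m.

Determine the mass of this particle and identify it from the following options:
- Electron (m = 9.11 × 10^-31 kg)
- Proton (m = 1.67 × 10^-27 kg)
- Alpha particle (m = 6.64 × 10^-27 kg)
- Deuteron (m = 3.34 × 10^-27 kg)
The particle is a proton.

From λ = h/(mv), solve for mass:

m = h/(λv)
m = (6.626 × 10^-34 J·s) / (5.70 × 10^-14 m × 6.96 × 10^6 m/s)
m = 1.67 × 10^-27 kg

Comparing with the listed masses, this is closest to a proton.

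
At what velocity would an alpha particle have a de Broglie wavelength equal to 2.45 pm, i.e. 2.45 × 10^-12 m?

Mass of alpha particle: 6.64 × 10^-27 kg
4.07 × 10^4 m/s

From λ = h/(mv), solve for v:

v = h/(mλ)
v = (6.626 × 10^-34 J·s) / (6.64 × 10^-27 kg × 2.45 × 10^-12 m)
v = 4.07 × 10^4 m/s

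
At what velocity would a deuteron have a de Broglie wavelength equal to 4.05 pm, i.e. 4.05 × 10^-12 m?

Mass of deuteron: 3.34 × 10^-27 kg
4.90 × 10^4 m/s

From λ = h/(mv), solve for v:

v = h/(mλ)
v = (6.626 × 10^-34 J·s) / (3.34 × 10^-27 kg × 4.05 × 10^-12 m)
v = 4.90 × 10^4 m/s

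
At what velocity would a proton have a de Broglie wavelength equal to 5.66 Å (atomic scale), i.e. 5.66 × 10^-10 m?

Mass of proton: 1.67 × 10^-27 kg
7.01 × 10^2 m/s

From λ = h/(mv), solve for v:

v = h/(mλ)
v = (6.626 × 10^-34 J·s) / (1.67 × 10^-27 kg × 5.66 × 10^-10 m)
v = 7.01 × 10^2 m/s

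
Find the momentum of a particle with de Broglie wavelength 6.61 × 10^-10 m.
1.00 × 10^-24 kg·m/s

From the de Broglie relation λ = h/p, we solve for p:

p = h/λ
p = (6.626 × 10^-34 J·s) / (6.61 × 10^-10 m)
p = 1.00 × 10^-24 kg·m/s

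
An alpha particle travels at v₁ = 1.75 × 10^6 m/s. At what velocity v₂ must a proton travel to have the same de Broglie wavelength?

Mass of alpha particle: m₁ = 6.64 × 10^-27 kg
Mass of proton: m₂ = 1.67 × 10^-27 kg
v₂ = 6.96 × 10^6 m/s

For equal de Broglie wavelengths: λ₁ = λ₂

h/(m₁v₁) = h/(m₂v₂)
m₁v₁ = m₂v₂
v₂ = v₁ · (m₁/m₂)

v₂ = 1.75 × 10^6 m/s × (6.64 × 10^-27 kg / 1.67 × 10^-27 kg)
v₂ = 6.96 × 10^6 m/s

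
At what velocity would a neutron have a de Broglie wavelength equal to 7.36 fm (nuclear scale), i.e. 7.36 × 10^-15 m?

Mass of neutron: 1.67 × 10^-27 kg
5.39 × 10^7 m/s

From λ = h/(mv), solve for v:

v = h/(mλ)
v = (6.626 × 10^-34 J·s) / (1.67 × 10^-27 kg × 7.36 × 10^-15 m)
v = 5.39 × 10^7 m/s

Note: This velocity is 18.0% of the speed of light, so relativistic corrections would be needed for a more accurate calculation.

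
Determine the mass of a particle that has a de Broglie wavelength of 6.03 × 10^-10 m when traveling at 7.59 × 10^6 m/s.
1.45 × 10^-31 kg

From the de Broglie relation λ = h/(mv), we solve for m:

m = h/(λv)
m = (6.626 × 10^-34 J·s) / (6.03 × 10^-10 m × 7.59 × 10^6 m/s)
m = 1.45 × 10^-31 kg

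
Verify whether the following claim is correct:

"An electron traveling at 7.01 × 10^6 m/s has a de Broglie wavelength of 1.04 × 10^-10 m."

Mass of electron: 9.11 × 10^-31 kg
True

The claim is correct.

Using λ = h/(mv):
λ = (6.626 × 10^-34 J·s) / (9.11 × 10^-31 kg × 7.01 × 10^6 m/s)
λ = 1.04 × 10^-10 m

This matches the claimed value.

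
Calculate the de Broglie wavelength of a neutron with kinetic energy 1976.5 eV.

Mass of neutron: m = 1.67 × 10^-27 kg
6.44 × 10^-13 m

Using λ = h/√(2mKE):

First convert KE to Joules: KE = 1976.5 eV = 3.167 × 10^-16 J

λ = h/√(2mKE)
λ = (6.626 × 10^-34 J·s) / √(2 × 1.67 × 10^-27 kg × 3.167 × 10^-16 J)
λ = 6.44 × 10^-13 m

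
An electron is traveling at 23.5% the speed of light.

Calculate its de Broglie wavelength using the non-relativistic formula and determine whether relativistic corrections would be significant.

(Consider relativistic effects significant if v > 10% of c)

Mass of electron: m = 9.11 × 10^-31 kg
Yes, relativistic corrections are needed.

Using the non-relativistic de Broglie formula λ = h/(mv):

v = 23.5% × c = 7.045 × 10^7 m/s

λ = h/(mv)
λ = (6.626 × 10^-34 J·s) / (9.11 × 10^-31 kg × 7.045 × 10^7 m/s)
λ = 1.03 × 10^-11 m

Since v = 23.5% of c > 10% of c, relativistic corrections ARE significant and the actual wavelength would differ from this non-relativistic estimate.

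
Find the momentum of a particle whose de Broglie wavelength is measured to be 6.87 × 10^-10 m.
9.64 × 10^-25 kg·m/s

From the de Broglie relation λ = h/p, we solve for p:

p = h/λ
p = (6.626 × 10^-34 J·s) / (6.87 × 10^-10 m)
p = 9.64 × 10^-25 kg·m/s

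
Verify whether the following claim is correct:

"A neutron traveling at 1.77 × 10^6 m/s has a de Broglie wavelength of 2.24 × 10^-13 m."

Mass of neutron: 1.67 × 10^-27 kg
True

The claim is correct.

Using λ = h/(mv):
λ = (6.626 × 10^-34 J·s) / (1.67 × 10^-27 kg × 1.77 × 10^6 m/s)
λ = 2.24 × 10^-13 m

This matches the claimed value.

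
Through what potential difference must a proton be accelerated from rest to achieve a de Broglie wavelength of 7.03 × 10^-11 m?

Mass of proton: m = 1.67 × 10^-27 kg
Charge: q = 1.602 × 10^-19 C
1.66 × 10^-1 V

From λ = h/√(2mqV), we solve for V:

λ² = h²/(2mqV)
V = h²/(2mqλ²)
V = (6.626 × 10^-34 J·s)² / (2 × 1.67 × 10^-27 kg × 1.602 × 10^-19 C × (7.03 × 10^-11 m)²)
V = 1.66 × 10^-1 V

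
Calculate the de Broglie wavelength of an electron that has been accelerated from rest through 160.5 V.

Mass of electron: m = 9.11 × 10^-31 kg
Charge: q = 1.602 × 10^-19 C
9.68 × 10^-11 m

When a particle is accelerated through voltage V, it gains kinetic energy KE = qV.

The de Broglie wavelength is then λ = h/√(2mqV):

λ = h/√(2mqV)
λ = (6.626 × 10^-34 J·s) / √(2 × 9.11 × 10^-31 kg × 1.602 × 10^-19 C × 160.5 V)
λ = 9.68 × 10^-11 m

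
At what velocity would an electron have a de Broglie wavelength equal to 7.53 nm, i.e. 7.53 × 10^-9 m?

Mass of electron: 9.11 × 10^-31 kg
9.66 × 10^4 m/s

From λ = h/(mv), solve for v:

v = h/(mλ)
v = (6.626 × 10^-34 J·s) / (9.11 × 10^-31 kg × 7.53 × 10^-9 m)
v = 9.66 × 10^4 m/s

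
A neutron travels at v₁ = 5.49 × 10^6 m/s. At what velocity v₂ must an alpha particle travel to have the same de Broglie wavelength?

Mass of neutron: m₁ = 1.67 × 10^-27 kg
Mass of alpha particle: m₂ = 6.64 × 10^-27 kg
v₂ = 1.38 × 10^6 m/s

For equal de Broglie wavelengths: λ₁ = λ₂

h/(m₁v₁) = h/(m₂v₂)
m₁v₁ = m₂v₂
v₂ = v₁ · (m₁/m₂)

v₂ = 5.49 × 10^6 m/s × (1.67 × 10^-27 kg / 6.64 × 10^-27 kg)
v₂ = 1.38 × 10^6 m/s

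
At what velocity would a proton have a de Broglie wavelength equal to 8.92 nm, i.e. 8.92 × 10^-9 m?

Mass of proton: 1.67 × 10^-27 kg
4.45 × 10^1 m/s

From λ = h/(mv), solve for v:

v = h/(mλ)
v = (6.626 × 10^-34 J·s) / (1.67 × 10^-27 kg × 8.92 × 10^-9 m)
v = 4.45 × 10^1 m/s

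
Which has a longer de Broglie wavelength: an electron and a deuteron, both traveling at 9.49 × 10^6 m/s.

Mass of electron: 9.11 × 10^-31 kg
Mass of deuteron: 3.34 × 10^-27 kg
The electron has the longer wavelength.

Using λ = h/(mv), since both particles have the same velocity, the wavelength depends only on mass.

For electron: λ₁ = h/(m₁v) = 7.66 × 10^-11 m
For deuteron: λ₂ = h/(m₂v) = 2.09 × 10^-14 m

Since λ ∝ 1/m at constant velocity, the lighter particle has the longer wavelength.

The electron has the longer de Broglie wavelength.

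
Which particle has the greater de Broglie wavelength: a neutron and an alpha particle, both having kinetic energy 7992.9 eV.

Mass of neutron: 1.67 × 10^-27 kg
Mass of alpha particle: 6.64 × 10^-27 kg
The neutron has the longer wavelength.

Using λ = h/√(2mKE):

For neutron: λ₁ = h/√(2m₁KE) = 3.20 × 10^-13 m
For alpha particle: λ₂ = h/√(2m₂KE) = 1.61 × 10^-13 m

Since λ ∝ 1/√m at constant kinetic energy, the lighter particle has the longer wavelength.

The neutron has the longer de Broglie wavelength.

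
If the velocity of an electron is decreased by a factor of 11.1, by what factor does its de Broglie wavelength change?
The wavelength increases by a factor of 11.1.

From λ = h/(mv), the wavelength is inversely proportional to velocity:

λ ∝ 1/v

If v → v/11.1, then λ → 11.1λ

When velocity is decreased by a factor of 11.1, the wavelength increases by a factor of 11.1.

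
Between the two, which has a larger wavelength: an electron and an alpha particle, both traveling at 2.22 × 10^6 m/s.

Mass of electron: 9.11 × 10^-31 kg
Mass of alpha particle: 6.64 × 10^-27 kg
The electron has the longer wavelength.

Using λ = h/(mv), since both particles have the same velocity, the wavelength depends only on mass.

For electron: λ₁ = h/(m₁v) = 3.28 × 10^-10 m
For alpha particle: λ₂ = h/(m₂v) = 4.50 × 10^-14 m

Since λ ∝ 1/m at constant velocity, the lighter particle has the longer wavelength.

The electron has the longer de Broglie wavelength.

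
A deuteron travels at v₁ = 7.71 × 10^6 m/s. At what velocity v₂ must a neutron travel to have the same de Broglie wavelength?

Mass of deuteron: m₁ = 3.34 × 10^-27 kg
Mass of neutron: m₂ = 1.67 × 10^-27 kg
v₂ = 1.54 × 10^7 m/s

For equal de Broglie wavelengths: λ₁ = λ₂

h/(m₁v₁) = h/(m₂v₂)
m₁v₁ = m₂v₂
v₂ = v₁ · (m₁/m₂)

v₂ = 7.71 × 10^6 m/s × (3.34 × 10^-27 kg / 1.67 × 10^-27 kg)
v₂ = 1.54 × 10^7 m/s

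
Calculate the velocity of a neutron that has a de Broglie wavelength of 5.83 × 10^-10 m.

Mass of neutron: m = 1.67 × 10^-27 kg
6.81 × 10^2 m/s

From the de Broglie relation λ = h/(mv), we solve for v:

v = h/(mλ)
v = (6.626 × 10^-34 J·s) / (1.67 × 10^-27 kg × 5.83 × 10^-10 m)
v = 6.81 × 10^2 m/s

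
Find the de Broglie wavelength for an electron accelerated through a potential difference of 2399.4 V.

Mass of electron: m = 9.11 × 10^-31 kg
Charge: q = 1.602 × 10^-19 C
2.50 × 10^-11 m

When a particle is accelerated through voltage V, it gains kinetic energy KE = qV.

The de Broglie wavelength is then λ = h/√(2mqV):

λ = h/√(2mqV)
λ = (6.626 × 10^-34 J·s) / √(2 × 9.11 × 10^-31 kg × 1.602 × 10^-19 C × 2399.4 V)
λ = 2.50 × 10^-11 m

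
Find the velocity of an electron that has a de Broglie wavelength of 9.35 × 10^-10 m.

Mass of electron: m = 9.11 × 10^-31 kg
7.78 × 10^5 m/s

From the de Broglie relation λ = h/(mv), we solve for v:

v = h/(mλ)
v = (6.626 × 10^-34 J·s) / (9.11 × 10^-31 kg × 9.35 × 10^-10 m)
v = 7.78 × 10^5 m/s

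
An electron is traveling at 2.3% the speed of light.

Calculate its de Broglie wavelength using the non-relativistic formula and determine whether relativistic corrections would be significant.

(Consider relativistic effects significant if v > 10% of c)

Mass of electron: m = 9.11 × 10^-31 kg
No, relativistic corrections are not needed.

Using the non-relativistic de Broglie formula λ = h/(mv):

v = 2.3% × c = 6.895 × 10^6 m/s

λ = h/(mv)
λ = (6.626 × 10^-34 J·s) / (9.11 × 10^-31 kg × 6.895 × 10^6 m/s)
λ = 1.05 × 10^-10 m

Since v = 2.3% of c < 10% of c, relativistic corrections are NOT significant and this non-relativistic result is a good approximation.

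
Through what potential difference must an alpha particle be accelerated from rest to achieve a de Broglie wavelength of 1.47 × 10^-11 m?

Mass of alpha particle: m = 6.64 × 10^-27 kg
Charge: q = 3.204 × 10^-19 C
4.78 × 10^-1 V

From λ = h/√(2mqV), we solve for V:

λ² = h²/(2mqV)
V = h²/(2mqλ²)
V = (6.626 × 10^-34 J·s)² / (2 × 6.64 × 10^-27 kg × 3.204 × 10^-19 C × (1.47 × 10^-11 m)²)
V = 4.78 × 10^-1 V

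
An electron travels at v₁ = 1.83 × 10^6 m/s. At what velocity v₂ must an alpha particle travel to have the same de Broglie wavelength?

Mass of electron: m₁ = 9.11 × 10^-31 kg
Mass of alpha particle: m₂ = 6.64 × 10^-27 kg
v₂ = 2.51 × 10^2 m/s

For equal de Broglie wavelengths: λ₁ = λ₂

h/(m₁v₁) = h/(m₂v₂)
m₁v₁ = m₂v₂
v₂ = v₁ · (m₁/m₂)

v₂ = 1.83 × 10^6 m/s × (9.11 × 10^-31 kg / 6.64 × 10^-27 kg)
v₂ = 2.51 × 10^2 m/s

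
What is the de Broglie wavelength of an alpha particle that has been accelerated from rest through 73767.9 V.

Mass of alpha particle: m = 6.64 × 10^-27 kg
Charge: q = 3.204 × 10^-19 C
3.74 × 10^-14 m

When a particle is accelerated through voltage V, it gains kinetic energy KE = qV.

The de Broglie wavelength is then λ = h/√(2mqV):

λ = h/√(2mqV)
λ = (6.626 × 10^-34 J·s) / √(2 × 6.64 × 10^-27 kg × 3.204 × 10^-19 C × 73767.9 V)
λ = 3.74 × 10^-14 m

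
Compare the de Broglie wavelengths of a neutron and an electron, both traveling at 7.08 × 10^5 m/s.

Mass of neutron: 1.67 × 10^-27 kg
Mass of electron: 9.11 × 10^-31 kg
The electron has the longer wavelength.

Using λ = h/(mv), since both particles have the same velocity, the wavelength depends only on mass.

For neutron: λ₁ = h/(m₁v) = 5.60 × 10^-13 m
For electron: λ₂ = h/(m₂v) = 1.03 × 10^-9 m

Since λ ∝ 1/m at constant velocity, the lighter particle has the longer wavelength.

The electron has the longer de Broglie wavelength.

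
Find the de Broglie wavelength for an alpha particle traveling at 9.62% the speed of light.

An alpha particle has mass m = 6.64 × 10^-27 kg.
3.46 × 10^-15 m

Using the de Broglie relation λ = h/(mv):

v = 9.62% × c = 2.884 × 10^7 m/s

λ = h/(mv)
λ = (6.626 × 10^-34 J·s) / (6.64 × 10^-27 kg × 2.884 × 10^7 m/s)
λ = 3.46 × 10^-15 m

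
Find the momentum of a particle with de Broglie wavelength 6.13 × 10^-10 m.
1.08 × 10^-24 kg·m/s

From the de Broglie relation λ = h/p, we solve for p:

p = h/λ
p = (6.626 × 10^-34 J·s) / (6.13 × 10^-10 m)
p = 1.08 × 10^-24 kg·m/s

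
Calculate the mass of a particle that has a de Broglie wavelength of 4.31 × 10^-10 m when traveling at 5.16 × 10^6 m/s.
2.98 × 10^-31 kg

From the de Broglie relation λ = h/(mv), we solve for m:

m = h/(λv)
m = (6.626 × 10^-34 J·s) / (4.31 × 10^-10 m × 5.16 × 10^6 m/s)
m = 2.98 × 10^-31 kg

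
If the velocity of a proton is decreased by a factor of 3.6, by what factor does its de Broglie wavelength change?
The wavelength increases by a factor of 3.6.

From λ = h/(mv), the wavelength is inversely proportional to velocity:

λ ∝ 1/v

If v → v/3.6, then λ → 3.6λ

When velocity is decreased by a factor of 3.6, the wavelength increases by a factor of 3.6.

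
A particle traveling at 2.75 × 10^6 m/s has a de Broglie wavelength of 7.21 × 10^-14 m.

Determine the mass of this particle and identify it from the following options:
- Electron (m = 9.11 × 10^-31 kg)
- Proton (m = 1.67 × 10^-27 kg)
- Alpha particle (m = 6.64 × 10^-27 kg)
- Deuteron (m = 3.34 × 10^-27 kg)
The particle is a deuteron.

From λ = h/(mv), solve for mass:

m = h/(λv)
m = (6.626 × 10^-34 J·s) / (7.21 × 10^-14 m × 2.75 × 10^6 m/s)
m = 3.34 × 10^-27 kg

Comparing with the listed masses, this is closest to a deuteron.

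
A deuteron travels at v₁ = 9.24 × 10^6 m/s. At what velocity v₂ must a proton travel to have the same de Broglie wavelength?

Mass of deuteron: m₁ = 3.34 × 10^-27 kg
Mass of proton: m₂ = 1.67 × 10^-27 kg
v₂ = 1.85 × 10^7 m/s

For equal de Broglie wavelengths: λ₁ = λ₂

h/(m₁v₁) = h/(m₂v₂)
m₁v₁ = m₂v₂
v₂ = v₁ · (m₁/m₂)

v₂ = 9.24 × 10^6 m/s × (3.34 × 10^-27 kg / 1.67 × 10^-27 kg)
v₂ = 1.85 × 10^7 m/s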